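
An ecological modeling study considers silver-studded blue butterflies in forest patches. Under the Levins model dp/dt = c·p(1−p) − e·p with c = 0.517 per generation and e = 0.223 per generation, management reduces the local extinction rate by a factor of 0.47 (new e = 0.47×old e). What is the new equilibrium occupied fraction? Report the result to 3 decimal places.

Before: p* = 1 − 0.223/0.517 = 0.5687.
After the change, c = 0.517, e = 0.10481, so p* = 1 − 0.10481/0.517 = 0.7973.

0.797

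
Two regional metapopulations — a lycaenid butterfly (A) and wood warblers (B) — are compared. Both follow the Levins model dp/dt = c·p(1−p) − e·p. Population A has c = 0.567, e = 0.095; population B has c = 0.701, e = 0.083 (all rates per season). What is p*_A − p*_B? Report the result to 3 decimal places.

-0.049

A: p*_A = 1 − 0.095/0.567 = 0.8325.
B: p*_B = 1 − 0.083/0.701 = 0.8816.
p*_A − p*_B = 0.8325 − 0.8816 = -0.0491.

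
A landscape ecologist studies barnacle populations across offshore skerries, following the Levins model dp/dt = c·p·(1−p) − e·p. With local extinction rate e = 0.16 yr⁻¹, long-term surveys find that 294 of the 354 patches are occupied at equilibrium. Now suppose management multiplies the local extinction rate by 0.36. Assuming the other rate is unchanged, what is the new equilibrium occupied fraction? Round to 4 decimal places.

Observed p* = 294/354 = 0.83051.
Balance c(1−p*) = e gives c = e/(1 − 0.83051) = 0.16/0.16949 = 0.94401.
New p* = 1 − e/c = 1 − 0.05760/0.94401 = 0.93898.

0.9390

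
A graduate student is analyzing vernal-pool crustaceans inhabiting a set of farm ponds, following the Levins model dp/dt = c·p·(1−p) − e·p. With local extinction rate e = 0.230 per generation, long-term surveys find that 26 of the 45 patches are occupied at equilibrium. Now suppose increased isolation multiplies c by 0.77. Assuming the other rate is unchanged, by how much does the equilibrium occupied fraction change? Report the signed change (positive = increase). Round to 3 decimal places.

-0.126

Observed p* = 26/45 = 0.57778.
Balance c(1−p*) = e gives c = e/(1 − 0.57778) = 0.230/0.42222 = 0.54474.
New p* = 1 − e/c = 1 − 0.23000/0.41945 = 0.45166.
Δp* = 0.45166 − 0.57778 = -0.12612.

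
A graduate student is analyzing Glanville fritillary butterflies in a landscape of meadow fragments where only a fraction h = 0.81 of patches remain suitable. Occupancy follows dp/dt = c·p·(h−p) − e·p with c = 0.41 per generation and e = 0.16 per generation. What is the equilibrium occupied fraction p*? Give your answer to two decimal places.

0.42

Setting dp/dt = 0 and dividing by p* gives c·(h−p*) = e.
So p* = h − e/c = 0.81 − 0.16/0.41 = 0.81 − 0.3902 = 0.4198.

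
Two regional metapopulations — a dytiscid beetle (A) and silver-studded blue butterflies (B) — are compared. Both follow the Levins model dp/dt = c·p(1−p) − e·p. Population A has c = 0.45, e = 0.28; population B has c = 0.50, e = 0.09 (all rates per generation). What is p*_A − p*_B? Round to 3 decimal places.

A: p*_A = 1 − 0.28/0.45 = 0.3778.
B: p*_B = 1 − 0.09/0.50 = 0.8200.
p*_A − p*_B = 0.3778 − 0.8200 = -0.4422.

-0.442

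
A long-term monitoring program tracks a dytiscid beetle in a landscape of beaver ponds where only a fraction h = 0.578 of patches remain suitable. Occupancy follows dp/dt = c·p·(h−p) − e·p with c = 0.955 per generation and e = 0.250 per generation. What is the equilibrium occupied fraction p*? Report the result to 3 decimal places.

Setting dp/dt = 0 and dividing by p* gives c·(h−p*) = e.
So p* = h − e/c = 0.578 − 0.250/0.955 = 0.578 − 0.2618 = 0.3162.

0.316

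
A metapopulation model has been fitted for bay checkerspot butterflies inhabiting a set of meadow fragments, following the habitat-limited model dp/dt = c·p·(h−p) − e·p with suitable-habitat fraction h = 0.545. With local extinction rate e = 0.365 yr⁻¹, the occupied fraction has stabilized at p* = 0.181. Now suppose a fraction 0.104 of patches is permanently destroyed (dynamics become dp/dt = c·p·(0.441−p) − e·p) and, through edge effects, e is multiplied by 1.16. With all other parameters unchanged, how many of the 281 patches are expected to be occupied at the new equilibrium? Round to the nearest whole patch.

Balance c(h−p*) = e gives c = e/(0.545 − 0.18100) = 0.365/0.36400 = 1.00275.
New p* = 0.441 − e/c = 0.441 − 0.42340/1.00275 = 0.01876.
Expected occupied = 281 × 0.01876 = 5.27 ≈ 5.

5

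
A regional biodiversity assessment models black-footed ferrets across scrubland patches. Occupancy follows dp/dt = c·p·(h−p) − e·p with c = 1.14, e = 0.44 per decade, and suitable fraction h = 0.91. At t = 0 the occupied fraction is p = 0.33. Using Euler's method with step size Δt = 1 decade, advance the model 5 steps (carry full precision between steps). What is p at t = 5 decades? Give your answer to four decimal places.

0.5183

Update rule: p ← p + [c·p·(h−p) − e·p]·Δt with Δt = 1.
p: 0.33000 → 0.40300  (Δp = +0.07300)
p: 0.40300 → 0.45860  (Δp = +0.05561)
p: 0.45860 → 0.49281  (Δp = +0.03421)
p: 0.49281 → 0.51035  (Δp = +0.01754)
p: 0.51035 → 0.51831  (Δp = +0.00796)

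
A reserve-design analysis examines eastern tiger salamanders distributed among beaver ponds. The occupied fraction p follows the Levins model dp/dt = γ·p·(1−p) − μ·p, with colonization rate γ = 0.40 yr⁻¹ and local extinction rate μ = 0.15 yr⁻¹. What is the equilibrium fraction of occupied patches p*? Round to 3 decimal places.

Setting dp/dt = 0 and dividing through by p* gives γ·(1−p*) = μ.
So p* = 1 − μ/γ = 1 − 0.15/0.40 = 1 − 0.3750 = 0.6250.

0.625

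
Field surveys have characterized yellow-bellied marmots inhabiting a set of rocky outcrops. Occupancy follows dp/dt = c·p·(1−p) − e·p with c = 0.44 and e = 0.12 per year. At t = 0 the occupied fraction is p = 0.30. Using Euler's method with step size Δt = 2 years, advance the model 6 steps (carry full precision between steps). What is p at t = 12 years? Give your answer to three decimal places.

0.720

Update rule: p ← p + [c·p·(1−p) − e·p]·Δt with Δt = 2.
t = 2: p = 0.30000 + (+0.11280) = 0.41280
t = 4: p = 0.41280 + (+0.11424) = 0.52704
t = 6: p = 0.52704 + (+0.09287) = 0.61990
t = 8: p = 0.61990 + (+0.05857) = 0.67848
t = 10: p = 0.67848 + (+0.02913) = 0.70761
t = 12: p = 0.70761 + (+0.01224) = 0.71985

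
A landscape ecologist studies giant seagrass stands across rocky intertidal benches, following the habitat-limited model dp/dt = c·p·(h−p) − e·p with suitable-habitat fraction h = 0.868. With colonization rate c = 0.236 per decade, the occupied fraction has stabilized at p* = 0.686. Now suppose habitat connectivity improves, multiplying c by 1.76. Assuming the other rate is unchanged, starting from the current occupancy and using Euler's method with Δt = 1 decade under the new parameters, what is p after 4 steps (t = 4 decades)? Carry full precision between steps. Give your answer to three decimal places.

0.745

Balance c(h−p*) = e gives e = 0.236×(0.868 − 0.68600) = 0.04295.
Starting from p₀ = 0.68600; update p ← p + (dp/dt)·Δt with the new parameters.
t = 1: p = 0.68600 + (+0.02239) = 0.70839
t = 2: p = 0.70839 + (+0.01654) = 0.72493
t = 3: p = 0.72493 + (+0.01194) = 0.73687
t = 4: p = 0.73687 + (+0.00848) = 0.74536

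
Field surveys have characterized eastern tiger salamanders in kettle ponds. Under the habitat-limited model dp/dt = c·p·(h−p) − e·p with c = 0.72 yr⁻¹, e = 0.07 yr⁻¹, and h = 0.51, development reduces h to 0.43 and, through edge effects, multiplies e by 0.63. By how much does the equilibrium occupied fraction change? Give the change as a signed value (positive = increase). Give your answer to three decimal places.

-0.044

Before: p* = h − e/c = 0.51 − 0.07/0.72 = 0.51 − 0.0972 = 0.4128.
After: c = 0.72, e = 0.0441, h = 0.43; p* = 0.43 − 0.0441/0.72 = 0.3687.
Δp* = 0.3687 − 0.4128 = -0.0440.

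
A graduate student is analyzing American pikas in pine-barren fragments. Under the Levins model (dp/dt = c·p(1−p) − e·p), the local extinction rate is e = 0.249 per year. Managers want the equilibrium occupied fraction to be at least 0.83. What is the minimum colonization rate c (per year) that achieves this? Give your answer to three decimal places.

p* = 1 − e/c ≥ 0.83 requires e/c ≤ 0.1700, i.e. c ≥ e/0.1700.
c_min = 0.249/0.1700 = 1.4647.

1.465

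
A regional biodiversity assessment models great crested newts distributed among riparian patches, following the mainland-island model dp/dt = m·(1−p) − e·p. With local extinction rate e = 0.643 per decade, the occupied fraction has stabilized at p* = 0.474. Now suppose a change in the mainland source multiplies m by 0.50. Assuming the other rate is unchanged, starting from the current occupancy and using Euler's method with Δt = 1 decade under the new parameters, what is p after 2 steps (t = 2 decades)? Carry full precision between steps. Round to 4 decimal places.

0.3114

Balance m(1−p*) = e·p* gives m = e·p*/(1−p*) = 0.643×0.47400/0.52600 = 0.57943.
Starting from p₀ = 0.47400; update p ← p + (dp/dt)·Δt with the new parameters.
step 1: Δp = -0.15239, p = 0.32161
step 2: Δp = -0.01025, p = 0.31136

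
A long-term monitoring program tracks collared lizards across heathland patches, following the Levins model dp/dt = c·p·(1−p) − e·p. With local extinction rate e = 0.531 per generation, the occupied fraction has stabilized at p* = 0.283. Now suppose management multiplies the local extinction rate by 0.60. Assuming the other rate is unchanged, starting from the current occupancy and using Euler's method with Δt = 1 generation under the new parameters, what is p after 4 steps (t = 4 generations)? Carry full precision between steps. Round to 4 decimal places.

Balance c(1−p*) = e gives c = e/(1 − 0.28300) = 0.531/0.71700 = 0.74059.
Starting from p₀ = 0.28300; update p ← p + (dp/dt)·Δt with the new parameters.
step 1: Δp = +0.06011, p = 0.34311
step 2: Δp = +0.05760, p = 0.40071
step 3: Δp = +0.05018, p = 0.45089
step 4: Δp = +0.03971, p = 0.49060

0.4906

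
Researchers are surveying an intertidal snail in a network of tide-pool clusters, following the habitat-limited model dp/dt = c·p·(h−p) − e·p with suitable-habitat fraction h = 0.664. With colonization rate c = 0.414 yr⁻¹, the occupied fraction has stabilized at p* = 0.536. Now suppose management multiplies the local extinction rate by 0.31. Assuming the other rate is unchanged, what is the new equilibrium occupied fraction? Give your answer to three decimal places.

0.624

Balance c(h−p*) = e gives e = 0.414×(0.664 − 0.53600) = 0.05299.
New p* = 0.664 − e/c = 0.664 − 0.01643/0.41400 = 0.62431.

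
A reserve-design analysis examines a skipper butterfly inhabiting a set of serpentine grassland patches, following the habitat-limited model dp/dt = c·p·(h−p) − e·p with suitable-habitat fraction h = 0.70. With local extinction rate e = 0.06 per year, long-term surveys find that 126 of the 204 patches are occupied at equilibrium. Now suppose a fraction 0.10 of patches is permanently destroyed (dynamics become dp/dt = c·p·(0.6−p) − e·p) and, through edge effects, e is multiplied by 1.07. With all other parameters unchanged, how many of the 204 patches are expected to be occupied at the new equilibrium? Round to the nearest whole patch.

104

Observed p* = 126/204 = 0.61765.
Balance c(h−p*) = e gives c = e/(0.7 − 0.61765) = 0.06/0.08235 = 0.72860.
New p* = 0.6 − e/c = 0.6 − 0.06420/0.72860 = 0.51189.
Expected occupied = 204 × 0.51189 = 104.43 ≈ 104.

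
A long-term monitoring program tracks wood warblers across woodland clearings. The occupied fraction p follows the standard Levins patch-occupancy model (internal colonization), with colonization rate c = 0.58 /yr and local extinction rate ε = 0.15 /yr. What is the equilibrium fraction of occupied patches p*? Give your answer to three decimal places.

Setting dp/dt = 0 and dividing through by p* gives c·(1−p*) = ε.
So p* = 1 − ε/c = 1 − 0.15/0.58 = 1 − 0.2586 = 0.7414.

0.741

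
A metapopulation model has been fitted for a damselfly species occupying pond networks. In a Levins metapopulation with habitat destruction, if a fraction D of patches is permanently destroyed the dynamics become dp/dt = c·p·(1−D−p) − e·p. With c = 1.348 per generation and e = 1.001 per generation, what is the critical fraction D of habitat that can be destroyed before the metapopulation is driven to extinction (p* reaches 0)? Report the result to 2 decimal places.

0.26

The nontrivial equilibrium is p* = (1−D) − e/c; extinction occurs when this hits zero.
So D_crit = 1 − e/c = 1 − 1.001/1.348 = 1 − 0.7426 = 0.2574.
Note this equals the original equilibrium occupancy — the Levins extinction-debt result.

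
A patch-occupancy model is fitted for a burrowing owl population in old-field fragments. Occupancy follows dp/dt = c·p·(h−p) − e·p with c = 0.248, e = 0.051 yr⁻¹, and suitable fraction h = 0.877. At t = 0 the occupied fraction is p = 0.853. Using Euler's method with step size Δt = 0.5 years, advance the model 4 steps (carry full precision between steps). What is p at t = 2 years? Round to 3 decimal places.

Update rule: p ← p + [c·p·(h−p) − e·p]·Δt with Δt = 0.5.
  1  |  dp/dt·Δt = -0.019213  |  p_1 = 0.833787
  2  |  dp/dt·Δt = -0.016794  |  p_2 = 0.816993
  3  |  dp/dt·Δt = -0.014754  |  p_3 = 0.802239
  4  |  dp/dt·Δt = -0.013020  |  p_4 = 0.789219

0.789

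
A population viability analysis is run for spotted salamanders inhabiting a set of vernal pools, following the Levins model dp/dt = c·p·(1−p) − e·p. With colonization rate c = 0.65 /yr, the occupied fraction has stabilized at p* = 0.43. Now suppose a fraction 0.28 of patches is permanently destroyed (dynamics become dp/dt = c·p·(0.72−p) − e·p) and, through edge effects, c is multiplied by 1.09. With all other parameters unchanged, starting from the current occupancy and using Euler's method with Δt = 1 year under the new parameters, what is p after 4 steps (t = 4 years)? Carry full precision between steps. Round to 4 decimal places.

0.2714

Balance c(1−p*) = e gives e = 0.65×(1 − 0.43000) = 0.37050.
Starting from p₀ = 0.43000; update p ← p + (dp/dt)·Δt with the new parameters.
step 1: Δp = -0.07097, p = 0.35903
step 2: Δp = -0.04120, p = 0.31783
step 3: Δp = -0.02720, p = 0.29064
step 4: Δp = -0.01927, p = 0.27137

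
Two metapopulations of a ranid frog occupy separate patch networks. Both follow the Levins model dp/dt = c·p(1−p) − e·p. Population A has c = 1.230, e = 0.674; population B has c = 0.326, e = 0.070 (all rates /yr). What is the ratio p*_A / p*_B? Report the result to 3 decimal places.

0.576

A: p*_A = 1 − 0.674/1.230 = 0.4520.
B: p*_B = 1 − 0.070/0.326 = 0.7853.
p*_A / p*_B = 0.4520/0.7853 = 0.5756.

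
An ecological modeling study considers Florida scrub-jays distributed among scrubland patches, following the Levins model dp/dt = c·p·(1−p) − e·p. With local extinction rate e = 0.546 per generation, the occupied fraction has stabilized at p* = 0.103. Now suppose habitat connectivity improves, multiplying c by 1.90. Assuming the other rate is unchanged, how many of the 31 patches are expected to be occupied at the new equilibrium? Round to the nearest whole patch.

Balance c(1−p*) = e gives c = e/(1 − 0.10300) = 0.546/0.89700 = 0.60870.
New p* = 1 − e/c = 1 − 0.54600/1.15653 = 0.52790.
Expected occupied = 31 × 0.52790 = 16.36 ≈ 16.

16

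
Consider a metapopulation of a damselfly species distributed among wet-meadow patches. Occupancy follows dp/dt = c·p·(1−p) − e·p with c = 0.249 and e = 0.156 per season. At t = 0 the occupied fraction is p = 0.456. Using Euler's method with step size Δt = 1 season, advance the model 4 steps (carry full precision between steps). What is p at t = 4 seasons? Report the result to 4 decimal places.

0.4252

Update rule: p ← p + [c·p·(1−p) − e·p]·Δt with Δt = 1.
p: 0.45600 → 0.44663  (Δp = -0.00937)
p: 0.44663 → 0.43850  (Δp = -0.00813)
p: 0.43850 → 0.43140  (Δp = -0.00710)
p: 0.43140 → 0.42518  (Δp = -0.00622)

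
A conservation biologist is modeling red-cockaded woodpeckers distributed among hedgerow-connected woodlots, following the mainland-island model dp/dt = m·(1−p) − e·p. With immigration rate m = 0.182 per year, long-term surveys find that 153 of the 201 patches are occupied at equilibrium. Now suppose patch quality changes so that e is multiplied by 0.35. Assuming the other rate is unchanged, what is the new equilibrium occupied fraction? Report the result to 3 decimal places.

0.901

Observed p* = 153/201 = 0.76119.
Balance m(1−p*) = e·p* gives e = m(1−p*)/p* = 0.182×0.23881/0.76119 = 0.05710.
New p* = m/(m+e) = 0.18200/(0.18200+0.01998) = 0.90108.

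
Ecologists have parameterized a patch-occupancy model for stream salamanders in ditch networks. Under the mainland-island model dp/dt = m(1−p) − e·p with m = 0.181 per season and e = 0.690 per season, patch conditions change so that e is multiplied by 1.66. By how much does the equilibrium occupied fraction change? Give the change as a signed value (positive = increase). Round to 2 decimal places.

-0.07

Before: p* = 0.181/(0.181+0.690) = 0.2078.
After: m = 0.181, e = 1.1454; p* = 0.181/1.3264 = 0.1365.
Δp* = 0.1365 − 0.2078 = -0.0713.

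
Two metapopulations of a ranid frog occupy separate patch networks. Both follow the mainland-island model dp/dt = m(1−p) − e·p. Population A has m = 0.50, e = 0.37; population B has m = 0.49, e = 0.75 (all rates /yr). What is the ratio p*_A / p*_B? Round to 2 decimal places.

1.45

A: p*_A = m/(m+e) = 0.50/0.8700 = 0.5747.
B: p*_B = 0.49/1.2400 = 0.3952.
p*_A / p*_B = 0.5747/0.3952 = 1.4544.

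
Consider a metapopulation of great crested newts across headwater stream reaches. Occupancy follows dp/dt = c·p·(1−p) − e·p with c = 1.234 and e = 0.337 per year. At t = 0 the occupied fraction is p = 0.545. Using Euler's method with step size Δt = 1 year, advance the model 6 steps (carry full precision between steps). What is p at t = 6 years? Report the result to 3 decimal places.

0.727

Update rule: p ← p + [c·p·(1−p) − e·p]·Δt with Δt = 1.
t = 1: p = 0.54500 + (+0.12234) = 0.66734
t = 2: p = 0.66734 + (+0.04905) = 0.71639
t = 3: p = 0.71639 + (+0.00929) = 0.72568
t = 4: p = 0.72568 + (+0.00109) = 0.72678
t = 5: p = 0.72678 + (+0.00011) = 0.72689
t = 6: p = 0.72689 + (+0.00001) = 0.72690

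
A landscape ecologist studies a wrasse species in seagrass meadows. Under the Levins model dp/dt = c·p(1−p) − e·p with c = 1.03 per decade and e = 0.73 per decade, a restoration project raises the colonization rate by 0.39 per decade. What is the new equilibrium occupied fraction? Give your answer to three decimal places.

Before: p* = 1 − 0.73/1.03 = 0.2913.
After the change, c = 1.42, e = 0.73, so p* = 1 − 0.73/1.42 = 0.4859.

0.486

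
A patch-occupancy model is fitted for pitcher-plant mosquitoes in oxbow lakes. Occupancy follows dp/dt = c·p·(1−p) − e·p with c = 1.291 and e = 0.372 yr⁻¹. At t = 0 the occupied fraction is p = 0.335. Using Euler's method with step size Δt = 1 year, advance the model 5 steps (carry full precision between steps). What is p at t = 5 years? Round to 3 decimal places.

0.712

Update rule: p ← p + [c·p·(1−p) − e·p]·Δt with Δt = 1.
step 1: Δp = +0.16298, p = 0.49798
step 2: Δp = +0.13750, p = 0.63548
step 3: Δp = +0.06266, p = 0.69813
step 4: Δp = +0.01236, p = 0.71050
step 5: Δp = +0.00124, p = 0.71174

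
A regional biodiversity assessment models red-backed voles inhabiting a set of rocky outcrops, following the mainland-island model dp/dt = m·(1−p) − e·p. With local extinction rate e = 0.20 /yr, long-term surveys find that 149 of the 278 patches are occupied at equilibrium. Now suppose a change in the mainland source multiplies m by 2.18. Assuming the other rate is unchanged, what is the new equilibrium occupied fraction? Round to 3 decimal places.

0.716

Observed p* = 149/278 = 0.53597.
Balance m(1−p*) = e·p* gives m = e·p*/(1−p*) = 0.20×0.53597/0.46403 = 0.23101.
New p* = m/(m+e) = 0.50360/(0.50360+0.20000) = 0.71575.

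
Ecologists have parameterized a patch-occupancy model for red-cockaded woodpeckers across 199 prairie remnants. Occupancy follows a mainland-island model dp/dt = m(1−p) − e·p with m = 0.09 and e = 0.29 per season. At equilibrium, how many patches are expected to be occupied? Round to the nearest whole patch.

p* = m/(m+e) = 0.09/0.3800 = 0.2368.
Expected occupied patches = N × p* = 199 × 0.2368 = 47.13 ≈ 47.

47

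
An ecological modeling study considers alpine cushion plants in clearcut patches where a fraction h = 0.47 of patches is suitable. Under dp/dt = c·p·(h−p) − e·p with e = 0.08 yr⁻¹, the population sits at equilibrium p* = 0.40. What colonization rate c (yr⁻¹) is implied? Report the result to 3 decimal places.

At equilibrium c(h−p*) = e, so c = e/(h−p*).
c = 0.08/(0.47 − 0.40) = 0.08/0.0700 = 1.1429.

1.143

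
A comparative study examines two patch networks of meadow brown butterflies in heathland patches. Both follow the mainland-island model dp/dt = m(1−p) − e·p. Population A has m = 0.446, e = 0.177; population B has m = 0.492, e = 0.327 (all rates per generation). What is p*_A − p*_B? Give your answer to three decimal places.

A: p*_A = m/(m+e) = 0.446/0.6230 = 0.7159.
B: p*_B = 0.492/0.8190 = 0.6007.
p*_A − p*_B = 0.7159 − 0.6007 = 0.1152.

0.115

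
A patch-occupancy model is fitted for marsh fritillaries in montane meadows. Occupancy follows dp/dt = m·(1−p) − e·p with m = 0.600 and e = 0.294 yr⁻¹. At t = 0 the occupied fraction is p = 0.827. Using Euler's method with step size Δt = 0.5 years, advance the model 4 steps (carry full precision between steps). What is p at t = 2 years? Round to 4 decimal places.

0.6857

Update rule: p ← p + [m·(1−p) − e·p]·Δt with Δt = 0.5.
t = 0.5: p = 0.82700 + (-0.06967) = 0.75733
t = 1: p = 0.75733 + (-0.03853) = 0.71880
t = 1.5: p = 0.71880 + (-0.02131) = 0.69750
t = 2: p = 0.69750 + (-0.01178) = 0.68572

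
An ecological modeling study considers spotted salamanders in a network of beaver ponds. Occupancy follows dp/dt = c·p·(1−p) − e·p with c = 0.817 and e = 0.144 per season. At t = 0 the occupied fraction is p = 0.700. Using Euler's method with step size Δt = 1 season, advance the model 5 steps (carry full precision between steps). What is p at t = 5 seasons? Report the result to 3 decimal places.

0.823

Update rule: p ← p + [c·p·(1−p) − e·p]·Δt with Δt = 1.
p: 0.70000 → 0.77077  (Δp = +0.07077)
p: 0.77077 → 0.80413  (Δp = +0.03336)
p: 0.80413 → 0.81702  (Δp = +0.01289)
p: 0.81702 → 0.82151  (Δp = +0.00449)
p: 0.82151 → 0.82301  (Δp = +0.00150)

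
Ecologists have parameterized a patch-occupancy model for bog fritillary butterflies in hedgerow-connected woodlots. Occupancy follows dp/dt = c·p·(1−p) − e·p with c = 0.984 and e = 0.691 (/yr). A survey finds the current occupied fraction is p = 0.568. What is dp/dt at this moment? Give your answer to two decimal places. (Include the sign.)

-0.15

Colonization term: c·p·(1−p) = 0.984×0.568×0.4320 = 0.24145.
Extinction term: e·p = 0.39249.
dp/dt = 0.24145 − 0.39249 = -0.15104.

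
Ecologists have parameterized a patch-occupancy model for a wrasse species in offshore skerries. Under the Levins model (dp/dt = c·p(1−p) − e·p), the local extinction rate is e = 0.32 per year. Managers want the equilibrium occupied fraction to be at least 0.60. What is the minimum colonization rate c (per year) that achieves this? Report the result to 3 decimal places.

p* = 1 − e/c ≥ 0.60 requires e/c ≤ 0.4000, i.e. c ≥ e/0.4000.
c_min = 0.32/0.4000 = 0.8000.

0.800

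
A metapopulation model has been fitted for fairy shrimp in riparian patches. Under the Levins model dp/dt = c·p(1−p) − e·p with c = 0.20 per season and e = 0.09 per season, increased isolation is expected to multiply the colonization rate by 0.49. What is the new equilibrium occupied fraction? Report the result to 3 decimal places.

Before: p* = 1 − 0.09/0.20 = 0.5500.
After the change, c = 0.098, e = 0.09, so p* = 1 − 0.09/0.098 = 0.0816.

0.082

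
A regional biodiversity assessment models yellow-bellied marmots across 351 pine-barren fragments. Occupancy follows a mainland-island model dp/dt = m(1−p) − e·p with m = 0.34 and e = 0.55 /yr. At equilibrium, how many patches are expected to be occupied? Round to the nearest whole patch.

134

p* = m/(m+e) = 0.34/0.8900 = 0.3820.
Expected occupied patches = N × p* = 351 × 0.3820 = 134.09 ≈ 134.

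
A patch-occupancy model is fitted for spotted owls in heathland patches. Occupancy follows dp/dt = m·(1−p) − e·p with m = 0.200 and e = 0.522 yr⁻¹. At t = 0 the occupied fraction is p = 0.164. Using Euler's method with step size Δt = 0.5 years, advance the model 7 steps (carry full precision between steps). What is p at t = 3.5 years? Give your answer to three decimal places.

0.272

Update rule: p ← p + [m·(1−p) − e·p]·Δt with Δt = 0.5.
t = 0.5: p = 0.16400 + (+0.04080) = 0.20480
t = 1: p = 0.20480 + (+0.02607) = 0.23086
t = 1.5: p = 0.23086 + (+0.01666) = 0.24752
t = 2: p = 0.24752 + (+0.01064) = 0.25817
t = 2.5: p = 0.25817 + (+0.00680) = 0.26497
t = 3: p = 0.26497 + (+0.00435) = 0.26931
t = 3.5: p = 0.26931 + (+0.00278) = 0.27209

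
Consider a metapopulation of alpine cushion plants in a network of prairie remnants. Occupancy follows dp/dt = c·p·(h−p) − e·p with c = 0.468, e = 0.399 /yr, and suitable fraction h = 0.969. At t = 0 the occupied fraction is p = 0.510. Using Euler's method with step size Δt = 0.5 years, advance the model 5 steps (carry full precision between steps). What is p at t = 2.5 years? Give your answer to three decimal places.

Update rule: p ← p + [c·p·(h−p) − e·p]·Δt with Δt = 0.5.
t = 0.5: p = 0.51000 + (-0.04697) = 0.46303
t = 1: p = 0.46303 + (-0.03755) = 0.42548
t = 1.5: p = 0.42548 + (-0.03077) = 0.39471
t = 2: p = 0.39471 + (-0.02570) = 0.36901
t = 2.5: p = 0.36901 + (-0.02181) = 0.34720

0.347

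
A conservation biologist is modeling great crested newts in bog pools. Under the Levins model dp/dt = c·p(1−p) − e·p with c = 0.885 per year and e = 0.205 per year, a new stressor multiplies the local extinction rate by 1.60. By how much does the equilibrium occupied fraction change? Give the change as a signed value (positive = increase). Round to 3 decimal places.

Before: p* = 1 − 0.205/0.885 = 0.7684.
After the change, c = 0.885, e = 0.328, so p* = 1 − 0.328/0.885 = 0.6294.
Δp* = 0.6294 − 0.7684 = -0.1390.

-0.139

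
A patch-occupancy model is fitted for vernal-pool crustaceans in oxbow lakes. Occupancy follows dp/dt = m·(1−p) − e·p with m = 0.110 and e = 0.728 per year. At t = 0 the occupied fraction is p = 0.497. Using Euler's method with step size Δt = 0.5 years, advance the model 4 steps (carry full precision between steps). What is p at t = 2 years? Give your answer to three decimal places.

0.173

Update rule: p ← p + [m·(1−p) − e·p]·Δt with Δt = 0.5.
t = 0.5: p = 0.49700 + (-0.15324) = 0.34376
t = 1: p = 0.34376 + (-0.08903) = 0.25472
t = 1.5: p = 0.25472 + (-0.05173) = 0.20299
t = 2: p = 0.20299 + (-0.03005) = 0.17294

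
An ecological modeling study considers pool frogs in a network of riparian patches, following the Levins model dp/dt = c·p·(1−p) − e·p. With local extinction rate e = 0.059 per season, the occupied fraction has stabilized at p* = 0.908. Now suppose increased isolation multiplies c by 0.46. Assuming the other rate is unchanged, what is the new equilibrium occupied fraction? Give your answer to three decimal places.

Balance c(1−p*) = e gives c = e/(1 − 0.90800) = 0.059/0.09200 = 0.64130.
New p* = 1 − e/c = 1 − 0.05900/0.29500 = 0.80000.

0.800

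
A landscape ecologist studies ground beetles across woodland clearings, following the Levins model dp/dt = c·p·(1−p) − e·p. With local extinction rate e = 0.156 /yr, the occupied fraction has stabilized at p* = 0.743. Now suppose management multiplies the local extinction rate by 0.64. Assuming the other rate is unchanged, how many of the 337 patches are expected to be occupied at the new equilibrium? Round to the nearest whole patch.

Balance c(1−p*) = e gives c = e/(1 − 0.74300) = 0.156/0.25700 = 0.60700.
New p* = 1 − e/c = 1 − 0.09984/0.60700 = 0.83552.
Expected occupied = 337 × 0.83552 = 281.57 ≈ 282.

282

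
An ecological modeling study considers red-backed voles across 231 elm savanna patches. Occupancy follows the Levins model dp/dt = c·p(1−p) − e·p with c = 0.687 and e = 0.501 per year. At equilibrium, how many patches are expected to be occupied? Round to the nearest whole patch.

63

p* = 1 − e/c = 1 − 0.501/0.687 = 0.2707.
Expected occupied patches = N × p* = 231 × 0.2707 = 62.54 ≈ 63.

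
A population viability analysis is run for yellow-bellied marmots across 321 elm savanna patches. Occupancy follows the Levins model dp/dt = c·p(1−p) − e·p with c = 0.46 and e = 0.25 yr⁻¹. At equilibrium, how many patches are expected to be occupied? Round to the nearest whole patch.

p* = 1 − e/c = 1 − 0.25/0.46 = 0.4565.
Expected occupied patches = N × p* = 321 × 0.4565 = 146.54 ≈ 147.

147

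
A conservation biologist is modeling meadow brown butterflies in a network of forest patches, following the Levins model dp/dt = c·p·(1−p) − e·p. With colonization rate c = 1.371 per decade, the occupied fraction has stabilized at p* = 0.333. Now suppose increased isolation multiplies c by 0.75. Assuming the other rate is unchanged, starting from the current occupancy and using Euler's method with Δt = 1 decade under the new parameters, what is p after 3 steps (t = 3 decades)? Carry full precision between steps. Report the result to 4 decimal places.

Balance c(1−p*) = e gives e = 1.371×(1 − 0.33300) = 0.91446.
Starting from p₀ = 0.33300; update p ← p + (dp/dt)·Δt with the new parameters.
t = 1: p = 0.33300 + (-0.07613) = 0.25687
t = 2: p = 0.25687 + (-0.03862) = 0.21825
t = 3: p = 0.21825 + (-0.02414) = 0.19411

0.1941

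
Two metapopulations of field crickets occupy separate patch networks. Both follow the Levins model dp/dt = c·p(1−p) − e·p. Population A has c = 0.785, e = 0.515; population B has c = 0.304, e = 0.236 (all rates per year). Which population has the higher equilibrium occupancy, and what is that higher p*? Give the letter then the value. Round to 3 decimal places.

A: p*_A = 1 − 0.515/0.785 = 0.3439.
B: p*_B = 1 − 0.236/0.304 = 0.2237.
A is higher at 0.3439.

A, 0.344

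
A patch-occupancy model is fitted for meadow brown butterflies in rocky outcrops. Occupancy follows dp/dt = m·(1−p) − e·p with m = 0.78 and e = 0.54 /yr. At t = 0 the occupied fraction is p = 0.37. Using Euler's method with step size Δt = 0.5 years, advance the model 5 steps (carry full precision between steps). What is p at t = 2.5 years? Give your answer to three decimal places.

0.590

Update rule: p ← p + [m·(1−p) − e·p]·Δt with Δt = 0.5.
t = 0.5: p = 0.37000 + (+0.14580) = 0.51580
t = 1: p = 0.51580 + (+0.04957) = 0.56537
t = 1.5: p = 0.56537 + (+0.01685) = 0.58223
t = 2: p = 0.58223 + (+0.00573) = 0.58796
t = 2.5: p = 0.58796 + (+0.00195) = 0.58991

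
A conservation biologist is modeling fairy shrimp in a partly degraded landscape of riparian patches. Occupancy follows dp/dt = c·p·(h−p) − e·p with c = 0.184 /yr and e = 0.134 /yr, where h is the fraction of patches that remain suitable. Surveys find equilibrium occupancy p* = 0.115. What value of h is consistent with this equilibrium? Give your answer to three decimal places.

At equilibrium c(h−p*) = e, so h = p* + e/c.
h = 0.115 + 0.134/0.184 = 0.115 + 0.7283 = 0.8433.

0.843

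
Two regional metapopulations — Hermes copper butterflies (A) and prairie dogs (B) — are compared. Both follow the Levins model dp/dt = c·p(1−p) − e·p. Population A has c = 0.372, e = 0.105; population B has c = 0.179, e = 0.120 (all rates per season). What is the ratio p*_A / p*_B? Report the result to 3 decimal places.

A: p*_A = 1 − 0.105/0.372 = 0.7177.
B: p*_B = 1 − 0.120/0.179 = 0.3296.
p*_A / p*_B = 0.7177/0.3296 = 2.1776.

2.178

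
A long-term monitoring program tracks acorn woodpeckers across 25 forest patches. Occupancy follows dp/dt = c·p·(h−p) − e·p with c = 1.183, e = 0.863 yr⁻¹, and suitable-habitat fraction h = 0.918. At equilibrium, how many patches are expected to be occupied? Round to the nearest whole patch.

5

p* = h − e/c = 0.918 − 0.7295 = 0.1885.
Expected occupied patches = N × p* = 25 × 0.1885 = 4.71 ≈ 5.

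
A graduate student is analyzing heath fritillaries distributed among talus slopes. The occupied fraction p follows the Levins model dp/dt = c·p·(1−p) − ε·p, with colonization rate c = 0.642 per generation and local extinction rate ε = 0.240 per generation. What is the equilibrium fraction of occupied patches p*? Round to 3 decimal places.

0.626

At equilibrium, colonization balances extinction: c·p*·(1−p*) = ε·p*.
So p* = 1 − ε/c = 1 − 0.240/0.642 = 1 − 0.3738 = 0.6262.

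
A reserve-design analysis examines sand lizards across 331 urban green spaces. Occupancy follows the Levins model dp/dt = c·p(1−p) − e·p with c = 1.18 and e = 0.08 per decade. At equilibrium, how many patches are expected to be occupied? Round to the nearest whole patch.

309

p* = 1 − e/c = 1 − 0.08/1.18 = 0.9322.
Expected occupied patches = N × p* = 331 × 0.9322 = 308.56 ≈ 309.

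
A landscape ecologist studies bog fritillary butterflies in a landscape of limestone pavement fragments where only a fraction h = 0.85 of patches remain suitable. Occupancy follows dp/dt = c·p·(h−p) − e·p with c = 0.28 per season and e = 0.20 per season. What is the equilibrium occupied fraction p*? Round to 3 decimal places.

Setting dp/dt = 0 and dividing by p* gives c·(h−p*) = e.
So p* = h − e/c = 0.85 − 0.20/0.28 = 0.85 − 0.7143 = 0.1357.

0.136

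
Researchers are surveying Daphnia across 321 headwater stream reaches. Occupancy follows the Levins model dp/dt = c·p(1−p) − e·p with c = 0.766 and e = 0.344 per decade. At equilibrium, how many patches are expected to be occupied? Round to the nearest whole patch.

p* = 1 − e/c = 1 − 0.344/0.766 = 0.5509.
Expected occupied patches = N × p* = 321 × 0.5509 = 176.84 ≈ 177.

177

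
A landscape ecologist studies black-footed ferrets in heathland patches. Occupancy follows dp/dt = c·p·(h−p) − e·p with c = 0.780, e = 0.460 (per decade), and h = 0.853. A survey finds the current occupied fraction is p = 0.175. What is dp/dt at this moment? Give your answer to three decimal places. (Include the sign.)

0.012

Colonization term: c·p·(h−p) = 0.780×0.175×0.6780 = 0.09255.
Extinction term: e·p = 0.08050.
dp/dt = 0.09255 − 0.08050 = 0.01205.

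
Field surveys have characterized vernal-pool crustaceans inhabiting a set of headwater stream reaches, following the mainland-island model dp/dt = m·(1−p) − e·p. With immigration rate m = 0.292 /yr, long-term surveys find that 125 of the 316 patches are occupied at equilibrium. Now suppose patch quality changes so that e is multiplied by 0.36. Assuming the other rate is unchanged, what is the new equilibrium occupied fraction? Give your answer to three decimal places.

0.645

Observed p* = 125/316 = 0.39557.
Balance m(1−p*) = e·p* gives e = m(1−p*)/p* = 0.292×0.60443/0.39557 = 0.44618.
New p* = m/(m+e) = 0.29200/(0.29200+0.16062) = 0.64513.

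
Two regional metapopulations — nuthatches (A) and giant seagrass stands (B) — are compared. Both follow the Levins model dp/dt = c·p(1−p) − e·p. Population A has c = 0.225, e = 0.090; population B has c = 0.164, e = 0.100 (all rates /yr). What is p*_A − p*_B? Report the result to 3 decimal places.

0.210

A: p*_A = 1 − 0.090/0.225 = 0.6000.
B: p*_B = 1 − 0.100/0.164 = 0.3902.
p*_A − p*_B = 0.6000 − 0.3902 = 0.2098.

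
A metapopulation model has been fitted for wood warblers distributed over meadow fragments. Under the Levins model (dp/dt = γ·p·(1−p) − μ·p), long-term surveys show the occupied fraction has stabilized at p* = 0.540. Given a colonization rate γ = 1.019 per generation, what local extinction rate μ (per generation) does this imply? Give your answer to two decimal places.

At equilibrium γ(1−p*) = μ.
μ = 1.019 × (1 − 0.540) = 1.019 × 0.4600 = 0.4687.

0.47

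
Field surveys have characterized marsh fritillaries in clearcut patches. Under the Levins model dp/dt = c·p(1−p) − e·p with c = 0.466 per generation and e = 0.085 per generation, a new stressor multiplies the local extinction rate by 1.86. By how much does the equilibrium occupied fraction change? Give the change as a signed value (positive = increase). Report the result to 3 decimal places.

Before: p* = 1 − 0.085/0.466 = 0.8176.
After the change, c = 0.466, e = 0.1581, so p* = 1 − 0.1581/0.466 = 0.6607.
Δp* = 0.6607 − 0.8176 = -0.1569.

-0.157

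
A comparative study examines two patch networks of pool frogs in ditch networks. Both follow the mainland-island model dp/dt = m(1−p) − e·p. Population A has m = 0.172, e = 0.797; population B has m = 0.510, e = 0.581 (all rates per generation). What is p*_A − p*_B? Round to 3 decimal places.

A: p*_A = m/(m+e) = 0.172/0.9690 = 0.1775.
B: p*_B = 0.510/1.0910 = 0.4675.
p*_A − p*_B = 0.1775 − 0.4675 = -0.2900.

-0.290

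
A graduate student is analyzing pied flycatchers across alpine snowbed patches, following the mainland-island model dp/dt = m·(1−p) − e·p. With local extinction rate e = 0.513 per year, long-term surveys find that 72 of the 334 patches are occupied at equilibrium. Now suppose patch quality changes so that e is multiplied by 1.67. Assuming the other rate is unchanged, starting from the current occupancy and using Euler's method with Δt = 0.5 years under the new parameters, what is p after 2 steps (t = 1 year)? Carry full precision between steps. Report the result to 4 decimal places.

0.1600

Observed p* = 72/334 = 0.21557.
Balance m(1−p*) = e·p* gives m = e·p*/(1−p*) = 0.513×0.21557/0.78443 = 0.14098.
Starting from p₀ = 0.21557; update p ← p + (dp/dt)·Δt with the new parameters.
t = 0.5: p = 0.21557 + (-0.03705) = 0.17852
t = 1: p = 0.17852 + (-0.01857) = 0.15996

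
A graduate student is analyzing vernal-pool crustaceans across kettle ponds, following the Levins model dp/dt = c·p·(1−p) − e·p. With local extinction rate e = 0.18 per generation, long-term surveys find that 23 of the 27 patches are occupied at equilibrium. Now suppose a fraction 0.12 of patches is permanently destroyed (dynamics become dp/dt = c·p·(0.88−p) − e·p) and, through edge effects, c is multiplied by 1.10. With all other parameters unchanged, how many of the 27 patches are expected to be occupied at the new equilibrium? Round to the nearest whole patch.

20

Observed p* = 23/27 = 0.85185.
Balance c(1−p*) = e gives c = e/(1 − 0.85185) = 0.18/0.14815 = 1.21498.
New p* = 0.88 − e/c = 0.88 − 0.18000/1.33648 = 0.74532.
Expected occupied = 27 × 0.74532 = 20.12 ≈ 20.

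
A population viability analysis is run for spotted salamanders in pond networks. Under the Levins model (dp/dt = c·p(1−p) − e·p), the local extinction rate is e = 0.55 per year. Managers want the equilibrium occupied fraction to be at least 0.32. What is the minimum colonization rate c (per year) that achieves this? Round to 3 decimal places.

0.809

p* = 1 − e/c ≥ 0.32 requires e/c ≤ 0.6800, i.e. c ≥ e/0.6800.
c_min = 0.55/0.6800 = 0.8088.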